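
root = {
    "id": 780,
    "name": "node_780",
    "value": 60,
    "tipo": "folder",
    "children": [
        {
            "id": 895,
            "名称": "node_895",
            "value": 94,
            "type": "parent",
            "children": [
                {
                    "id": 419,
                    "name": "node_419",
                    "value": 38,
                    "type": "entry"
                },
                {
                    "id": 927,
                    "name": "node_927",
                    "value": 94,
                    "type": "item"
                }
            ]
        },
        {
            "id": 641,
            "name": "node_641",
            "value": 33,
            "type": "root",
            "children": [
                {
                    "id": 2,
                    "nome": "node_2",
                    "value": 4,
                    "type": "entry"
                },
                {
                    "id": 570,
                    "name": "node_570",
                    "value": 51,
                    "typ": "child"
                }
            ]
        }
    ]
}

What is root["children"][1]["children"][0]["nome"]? "node_2"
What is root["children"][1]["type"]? "root"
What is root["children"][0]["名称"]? "node_895"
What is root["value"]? 60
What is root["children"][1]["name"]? "node_641"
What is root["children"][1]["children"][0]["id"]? 2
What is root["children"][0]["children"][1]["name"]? "node_927"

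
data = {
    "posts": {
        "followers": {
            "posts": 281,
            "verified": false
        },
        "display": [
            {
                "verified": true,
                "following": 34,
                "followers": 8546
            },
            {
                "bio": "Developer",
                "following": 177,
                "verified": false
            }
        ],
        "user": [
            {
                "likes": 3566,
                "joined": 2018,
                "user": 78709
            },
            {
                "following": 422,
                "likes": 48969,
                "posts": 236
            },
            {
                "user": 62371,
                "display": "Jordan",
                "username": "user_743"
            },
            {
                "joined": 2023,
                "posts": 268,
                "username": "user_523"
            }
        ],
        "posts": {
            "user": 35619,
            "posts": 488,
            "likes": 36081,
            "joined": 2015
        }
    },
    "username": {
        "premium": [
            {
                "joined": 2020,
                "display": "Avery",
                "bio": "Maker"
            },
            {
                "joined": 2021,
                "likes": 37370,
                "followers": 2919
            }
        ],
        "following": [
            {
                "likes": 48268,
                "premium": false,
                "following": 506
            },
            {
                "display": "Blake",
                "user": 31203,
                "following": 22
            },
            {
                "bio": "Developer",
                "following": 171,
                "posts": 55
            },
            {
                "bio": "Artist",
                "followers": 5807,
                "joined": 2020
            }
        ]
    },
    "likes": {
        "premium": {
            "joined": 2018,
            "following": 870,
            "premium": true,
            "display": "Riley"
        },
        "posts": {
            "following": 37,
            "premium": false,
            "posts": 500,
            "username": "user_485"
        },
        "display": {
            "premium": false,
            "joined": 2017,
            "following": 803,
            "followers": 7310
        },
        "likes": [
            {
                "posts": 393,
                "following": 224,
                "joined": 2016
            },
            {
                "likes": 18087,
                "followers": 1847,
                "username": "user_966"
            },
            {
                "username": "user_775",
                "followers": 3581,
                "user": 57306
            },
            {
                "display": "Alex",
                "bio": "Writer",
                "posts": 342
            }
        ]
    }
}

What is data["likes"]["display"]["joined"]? 2017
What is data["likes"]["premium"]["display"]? "Riley"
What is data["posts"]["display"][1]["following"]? 177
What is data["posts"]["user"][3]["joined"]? 2023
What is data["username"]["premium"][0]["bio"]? "Maker"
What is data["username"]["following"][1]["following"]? 22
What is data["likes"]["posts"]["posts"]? 500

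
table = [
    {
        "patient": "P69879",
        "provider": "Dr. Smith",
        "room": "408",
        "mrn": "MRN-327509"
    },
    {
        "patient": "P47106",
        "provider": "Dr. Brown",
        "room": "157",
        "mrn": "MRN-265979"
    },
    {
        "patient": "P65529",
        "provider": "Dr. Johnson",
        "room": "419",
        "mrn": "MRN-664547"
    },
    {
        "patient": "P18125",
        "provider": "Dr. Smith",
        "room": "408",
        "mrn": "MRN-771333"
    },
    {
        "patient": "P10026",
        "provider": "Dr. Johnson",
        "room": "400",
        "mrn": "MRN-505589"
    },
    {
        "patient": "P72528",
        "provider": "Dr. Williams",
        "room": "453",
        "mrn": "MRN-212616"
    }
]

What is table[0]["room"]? "408"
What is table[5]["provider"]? "Dr. Williams"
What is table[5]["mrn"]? "MRN-212616"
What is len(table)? 6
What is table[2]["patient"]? "P65529"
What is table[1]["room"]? "157"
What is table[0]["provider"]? "Dr. Smith"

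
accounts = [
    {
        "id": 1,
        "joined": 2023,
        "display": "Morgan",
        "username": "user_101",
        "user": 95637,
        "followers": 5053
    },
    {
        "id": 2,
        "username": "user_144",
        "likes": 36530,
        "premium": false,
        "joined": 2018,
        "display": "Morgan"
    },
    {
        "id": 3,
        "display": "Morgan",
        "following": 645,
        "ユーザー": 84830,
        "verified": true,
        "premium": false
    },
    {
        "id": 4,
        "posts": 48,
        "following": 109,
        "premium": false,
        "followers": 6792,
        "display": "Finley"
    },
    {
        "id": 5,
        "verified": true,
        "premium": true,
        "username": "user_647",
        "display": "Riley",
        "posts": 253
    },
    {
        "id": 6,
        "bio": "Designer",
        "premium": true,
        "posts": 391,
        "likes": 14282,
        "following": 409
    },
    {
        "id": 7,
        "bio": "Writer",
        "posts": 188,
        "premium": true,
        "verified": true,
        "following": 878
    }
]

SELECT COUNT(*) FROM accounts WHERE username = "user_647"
1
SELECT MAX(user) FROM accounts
95637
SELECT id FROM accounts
[1, 2, 3, 4, 5, 6, 7]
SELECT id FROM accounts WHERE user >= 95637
[1]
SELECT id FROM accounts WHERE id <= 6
[1, 2, 3, 4, 5, 6]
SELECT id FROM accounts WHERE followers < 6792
[1]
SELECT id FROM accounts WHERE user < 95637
[]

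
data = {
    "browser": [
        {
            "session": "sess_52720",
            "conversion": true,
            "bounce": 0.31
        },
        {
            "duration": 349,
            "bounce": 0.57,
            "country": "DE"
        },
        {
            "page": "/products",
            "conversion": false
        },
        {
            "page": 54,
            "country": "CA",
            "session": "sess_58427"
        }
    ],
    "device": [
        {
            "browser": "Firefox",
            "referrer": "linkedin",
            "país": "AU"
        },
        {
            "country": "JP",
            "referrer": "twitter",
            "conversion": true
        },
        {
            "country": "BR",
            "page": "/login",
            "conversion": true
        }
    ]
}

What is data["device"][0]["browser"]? "Firefox"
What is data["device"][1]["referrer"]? "twitter"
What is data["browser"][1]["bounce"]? 0.57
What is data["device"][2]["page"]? "/login"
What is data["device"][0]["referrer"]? "linkedin"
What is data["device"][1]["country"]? "JP"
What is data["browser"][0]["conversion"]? True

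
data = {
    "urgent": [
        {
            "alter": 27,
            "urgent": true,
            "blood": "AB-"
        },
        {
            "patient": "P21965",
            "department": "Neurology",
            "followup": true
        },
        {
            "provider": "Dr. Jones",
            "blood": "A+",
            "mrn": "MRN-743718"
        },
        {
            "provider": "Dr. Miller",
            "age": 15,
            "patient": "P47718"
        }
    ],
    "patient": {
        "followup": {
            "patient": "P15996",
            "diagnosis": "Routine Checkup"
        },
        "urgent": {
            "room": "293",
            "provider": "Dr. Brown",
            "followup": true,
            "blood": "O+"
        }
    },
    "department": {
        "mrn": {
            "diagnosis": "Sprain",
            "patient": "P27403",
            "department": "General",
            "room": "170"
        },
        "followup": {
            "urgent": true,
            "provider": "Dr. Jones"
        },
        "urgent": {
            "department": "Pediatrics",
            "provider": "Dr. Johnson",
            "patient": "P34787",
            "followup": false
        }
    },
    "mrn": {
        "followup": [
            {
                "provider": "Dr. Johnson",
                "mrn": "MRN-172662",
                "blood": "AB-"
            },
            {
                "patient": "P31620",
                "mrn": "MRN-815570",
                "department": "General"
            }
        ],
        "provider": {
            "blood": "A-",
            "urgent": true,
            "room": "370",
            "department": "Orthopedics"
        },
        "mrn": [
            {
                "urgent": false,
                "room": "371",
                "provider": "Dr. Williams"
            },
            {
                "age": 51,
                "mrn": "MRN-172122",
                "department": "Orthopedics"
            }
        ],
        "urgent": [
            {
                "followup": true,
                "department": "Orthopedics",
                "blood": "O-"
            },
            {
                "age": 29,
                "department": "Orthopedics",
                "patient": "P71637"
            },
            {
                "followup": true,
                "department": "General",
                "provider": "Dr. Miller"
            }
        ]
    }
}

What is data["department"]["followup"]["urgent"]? True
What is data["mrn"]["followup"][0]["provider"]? "Dr. Johnson"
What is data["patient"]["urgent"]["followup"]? True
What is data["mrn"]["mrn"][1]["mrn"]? "MRN-172122"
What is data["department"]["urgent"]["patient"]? "P34787"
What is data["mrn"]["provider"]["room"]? "370"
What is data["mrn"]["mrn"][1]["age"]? 51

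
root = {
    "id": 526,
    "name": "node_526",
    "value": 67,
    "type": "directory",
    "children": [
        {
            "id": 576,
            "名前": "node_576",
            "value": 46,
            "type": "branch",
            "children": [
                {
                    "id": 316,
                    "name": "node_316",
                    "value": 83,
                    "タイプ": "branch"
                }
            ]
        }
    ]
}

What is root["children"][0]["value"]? 46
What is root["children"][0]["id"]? 576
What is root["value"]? 67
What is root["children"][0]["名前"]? "node_576"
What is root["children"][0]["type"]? "branch"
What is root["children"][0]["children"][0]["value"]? 83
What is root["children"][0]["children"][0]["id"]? 316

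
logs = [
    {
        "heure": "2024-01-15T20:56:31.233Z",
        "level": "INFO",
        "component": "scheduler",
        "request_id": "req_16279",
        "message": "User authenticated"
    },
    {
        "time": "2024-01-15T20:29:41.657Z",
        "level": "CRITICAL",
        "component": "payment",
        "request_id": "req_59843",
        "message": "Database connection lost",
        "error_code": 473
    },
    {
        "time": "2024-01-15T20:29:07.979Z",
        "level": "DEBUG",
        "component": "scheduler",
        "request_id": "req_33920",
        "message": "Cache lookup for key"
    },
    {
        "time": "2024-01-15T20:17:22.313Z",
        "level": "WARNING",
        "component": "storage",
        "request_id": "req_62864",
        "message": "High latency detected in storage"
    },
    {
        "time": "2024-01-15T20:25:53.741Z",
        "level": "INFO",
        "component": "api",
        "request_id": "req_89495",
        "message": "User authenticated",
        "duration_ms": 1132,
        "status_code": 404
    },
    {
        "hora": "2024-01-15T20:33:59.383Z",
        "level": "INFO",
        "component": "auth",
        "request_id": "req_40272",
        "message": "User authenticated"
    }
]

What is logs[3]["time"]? "2024-01-15T20:17:22.313Z"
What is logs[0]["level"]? "INFO"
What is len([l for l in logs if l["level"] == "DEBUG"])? 1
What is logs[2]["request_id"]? "req_33920"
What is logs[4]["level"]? "INFO"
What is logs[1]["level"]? "CRITICAL"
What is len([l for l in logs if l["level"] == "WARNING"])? 1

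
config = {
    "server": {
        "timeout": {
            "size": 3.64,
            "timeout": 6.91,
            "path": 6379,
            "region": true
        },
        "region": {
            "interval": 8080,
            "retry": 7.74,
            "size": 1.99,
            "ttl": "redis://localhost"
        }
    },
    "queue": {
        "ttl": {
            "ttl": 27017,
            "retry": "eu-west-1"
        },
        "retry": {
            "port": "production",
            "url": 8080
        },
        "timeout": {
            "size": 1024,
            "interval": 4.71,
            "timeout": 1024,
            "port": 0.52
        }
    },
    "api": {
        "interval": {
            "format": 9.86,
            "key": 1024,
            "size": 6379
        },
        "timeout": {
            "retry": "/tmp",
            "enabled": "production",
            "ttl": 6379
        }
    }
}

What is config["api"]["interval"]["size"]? 6379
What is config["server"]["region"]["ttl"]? "redis://localhost"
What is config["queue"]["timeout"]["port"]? 0.52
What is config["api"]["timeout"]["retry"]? "/tmp"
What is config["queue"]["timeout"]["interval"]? 4.71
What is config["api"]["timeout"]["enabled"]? "production"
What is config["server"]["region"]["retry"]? 7.74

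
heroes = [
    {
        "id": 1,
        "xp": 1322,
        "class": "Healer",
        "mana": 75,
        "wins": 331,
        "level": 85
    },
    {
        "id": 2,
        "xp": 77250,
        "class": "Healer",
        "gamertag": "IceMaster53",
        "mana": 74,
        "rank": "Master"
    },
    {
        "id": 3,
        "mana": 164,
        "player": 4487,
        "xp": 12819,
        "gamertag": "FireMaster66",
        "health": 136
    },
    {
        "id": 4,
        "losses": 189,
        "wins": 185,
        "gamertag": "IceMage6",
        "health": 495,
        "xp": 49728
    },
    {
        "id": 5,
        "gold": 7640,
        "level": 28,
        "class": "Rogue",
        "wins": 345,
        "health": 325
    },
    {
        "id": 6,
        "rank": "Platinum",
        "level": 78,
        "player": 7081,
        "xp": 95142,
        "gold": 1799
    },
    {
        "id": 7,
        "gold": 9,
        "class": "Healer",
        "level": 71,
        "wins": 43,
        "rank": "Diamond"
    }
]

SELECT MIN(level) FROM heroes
28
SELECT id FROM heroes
[1, 2, 3, 4, 5, 6, 7]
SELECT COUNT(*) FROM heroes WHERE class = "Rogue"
1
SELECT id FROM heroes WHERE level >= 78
[1, 6]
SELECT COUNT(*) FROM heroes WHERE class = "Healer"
3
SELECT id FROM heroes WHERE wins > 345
[]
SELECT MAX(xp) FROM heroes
95142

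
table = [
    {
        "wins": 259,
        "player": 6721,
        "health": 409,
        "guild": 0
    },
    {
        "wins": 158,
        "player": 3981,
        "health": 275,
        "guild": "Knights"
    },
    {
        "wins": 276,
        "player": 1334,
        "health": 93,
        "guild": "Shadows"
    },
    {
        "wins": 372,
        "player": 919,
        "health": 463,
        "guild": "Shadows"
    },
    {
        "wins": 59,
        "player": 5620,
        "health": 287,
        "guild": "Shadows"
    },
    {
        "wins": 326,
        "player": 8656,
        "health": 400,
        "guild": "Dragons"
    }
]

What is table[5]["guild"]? "Dragons"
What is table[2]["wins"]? 276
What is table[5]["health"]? 400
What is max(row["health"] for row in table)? 463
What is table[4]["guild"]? "Shadows"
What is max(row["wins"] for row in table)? 372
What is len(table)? 6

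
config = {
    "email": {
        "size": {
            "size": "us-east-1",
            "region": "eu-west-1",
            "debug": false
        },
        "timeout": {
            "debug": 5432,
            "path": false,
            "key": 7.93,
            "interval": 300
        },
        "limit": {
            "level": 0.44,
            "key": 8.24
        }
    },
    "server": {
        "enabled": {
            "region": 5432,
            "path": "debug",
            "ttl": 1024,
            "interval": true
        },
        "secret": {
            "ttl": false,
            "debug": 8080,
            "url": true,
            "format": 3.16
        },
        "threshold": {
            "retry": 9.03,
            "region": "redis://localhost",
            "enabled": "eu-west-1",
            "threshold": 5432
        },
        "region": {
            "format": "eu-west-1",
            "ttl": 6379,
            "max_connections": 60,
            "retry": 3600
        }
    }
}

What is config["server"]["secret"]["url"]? True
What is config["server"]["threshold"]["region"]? "redis://localhost"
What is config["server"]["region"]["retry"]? 3600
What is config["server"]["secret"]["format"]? 3.16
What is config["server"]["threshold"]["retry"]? 9.03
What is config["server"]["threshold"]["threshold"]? 5432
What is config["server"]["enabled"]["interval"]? True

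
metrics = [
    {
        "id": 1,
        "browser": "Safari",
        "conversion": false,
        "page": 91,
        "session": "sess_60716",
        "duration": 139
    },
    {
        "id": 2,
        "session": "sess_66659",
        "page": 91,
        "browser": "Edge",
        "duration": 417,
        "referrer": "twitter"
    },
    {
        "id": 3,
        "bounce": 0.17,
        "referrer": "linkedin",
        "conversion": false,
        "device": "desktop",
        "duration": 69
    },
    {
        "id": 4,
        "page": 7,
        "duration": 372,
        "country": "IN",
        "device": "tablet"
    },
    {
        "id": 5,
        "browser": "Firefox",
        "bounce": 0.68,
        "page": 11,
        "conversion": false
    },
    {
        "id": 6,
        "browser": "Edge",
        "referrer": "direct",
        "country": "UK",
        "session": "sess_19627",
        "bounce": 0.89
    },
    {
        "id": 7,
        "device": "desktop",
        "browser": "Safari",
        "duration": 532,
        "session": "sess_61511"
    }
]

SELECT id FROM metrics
[1, 2, 3, 4, 5, 6, 7]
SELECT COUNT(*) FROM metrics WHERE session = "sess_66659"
1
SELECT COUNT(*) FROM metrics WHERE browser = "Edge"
2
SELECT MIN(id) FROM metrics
1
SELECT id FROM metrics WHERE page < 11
[4]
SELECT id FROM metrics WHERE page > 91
[]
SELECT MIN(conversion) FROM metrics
False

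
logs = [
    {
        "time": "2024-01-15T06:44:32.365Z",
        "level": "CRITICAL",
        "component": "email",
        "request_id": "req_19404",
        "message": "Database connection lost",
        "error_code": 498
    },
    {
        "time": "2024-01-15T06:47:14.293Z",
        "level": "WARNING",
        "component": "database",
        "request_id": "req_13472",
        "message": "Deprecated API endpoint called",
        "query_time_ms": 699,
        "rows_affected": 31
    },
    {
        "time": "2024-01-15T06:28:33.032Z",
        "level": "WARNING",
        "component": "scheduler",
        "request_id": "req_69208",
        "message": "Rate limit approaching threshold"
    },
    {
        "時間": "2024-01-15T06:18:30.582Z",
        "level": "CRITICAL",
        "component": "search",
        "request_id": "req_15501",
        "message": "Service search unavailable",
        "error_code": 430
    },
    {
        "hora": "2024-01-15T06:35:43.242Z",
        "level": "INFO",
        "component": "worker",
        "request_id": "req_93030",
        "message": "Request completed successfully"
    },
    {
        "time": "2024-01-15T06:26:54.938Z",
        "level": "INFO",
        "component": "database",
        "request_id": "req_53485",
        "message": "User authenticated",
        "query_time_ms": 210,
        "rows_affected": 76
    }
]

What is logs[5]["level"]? "INFO"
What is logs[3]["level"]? "CRITICAL"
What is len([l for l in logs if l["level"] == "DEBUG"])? 0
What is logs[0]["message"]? "Database connection lost"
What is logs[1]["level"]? "WARNING"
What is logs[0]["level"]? "CRITICAL"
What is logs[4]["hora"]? "2024-01-15T06:35:43.242Z"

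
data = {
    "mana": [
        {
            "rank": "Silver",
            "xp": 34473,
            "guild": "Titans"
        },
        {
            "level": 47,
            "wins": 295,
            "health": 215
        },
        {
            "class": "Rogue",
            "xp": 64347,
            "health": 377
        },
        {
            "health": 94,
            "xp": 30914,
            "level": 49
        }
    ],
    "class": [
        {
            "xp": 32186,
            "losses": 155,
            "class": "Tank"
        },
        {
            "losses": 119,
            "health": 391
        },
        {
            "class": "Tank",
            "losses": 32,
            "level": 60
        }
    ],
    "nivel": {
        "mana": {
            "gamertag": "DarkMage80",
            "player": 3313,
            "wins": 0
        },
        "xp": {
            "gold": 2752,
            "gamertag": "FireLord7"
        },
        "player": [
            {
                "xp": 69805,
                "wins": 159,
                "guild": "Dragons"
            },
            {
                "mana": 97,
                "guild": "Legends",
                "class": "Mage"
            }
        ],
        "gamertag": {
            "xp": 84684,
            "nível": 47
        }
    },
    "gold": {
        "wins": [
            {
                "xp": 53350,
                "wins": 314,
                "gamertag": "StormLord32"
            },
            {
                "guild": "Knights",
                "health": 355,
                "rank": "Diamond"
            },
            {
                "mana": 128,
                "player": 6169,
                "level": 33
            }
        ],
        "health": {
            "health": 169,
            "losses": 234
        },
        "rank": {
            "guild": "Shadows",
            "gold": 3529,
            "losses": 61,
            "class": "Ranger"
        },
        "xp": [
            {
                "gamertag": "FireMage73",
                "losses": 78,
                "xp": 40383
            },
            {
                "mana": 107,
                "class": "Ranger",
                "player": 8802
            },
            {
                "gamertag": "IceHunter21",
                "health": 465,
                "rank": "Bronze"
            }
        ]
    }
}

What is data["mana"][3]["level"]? 49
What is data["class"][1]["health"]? 391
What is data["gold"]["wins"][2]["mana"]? 128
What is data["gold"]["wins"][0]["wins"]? 314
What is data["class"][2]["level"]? 60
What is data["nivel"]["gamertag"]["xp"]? 84684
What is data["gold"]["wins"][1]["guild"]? "Knights"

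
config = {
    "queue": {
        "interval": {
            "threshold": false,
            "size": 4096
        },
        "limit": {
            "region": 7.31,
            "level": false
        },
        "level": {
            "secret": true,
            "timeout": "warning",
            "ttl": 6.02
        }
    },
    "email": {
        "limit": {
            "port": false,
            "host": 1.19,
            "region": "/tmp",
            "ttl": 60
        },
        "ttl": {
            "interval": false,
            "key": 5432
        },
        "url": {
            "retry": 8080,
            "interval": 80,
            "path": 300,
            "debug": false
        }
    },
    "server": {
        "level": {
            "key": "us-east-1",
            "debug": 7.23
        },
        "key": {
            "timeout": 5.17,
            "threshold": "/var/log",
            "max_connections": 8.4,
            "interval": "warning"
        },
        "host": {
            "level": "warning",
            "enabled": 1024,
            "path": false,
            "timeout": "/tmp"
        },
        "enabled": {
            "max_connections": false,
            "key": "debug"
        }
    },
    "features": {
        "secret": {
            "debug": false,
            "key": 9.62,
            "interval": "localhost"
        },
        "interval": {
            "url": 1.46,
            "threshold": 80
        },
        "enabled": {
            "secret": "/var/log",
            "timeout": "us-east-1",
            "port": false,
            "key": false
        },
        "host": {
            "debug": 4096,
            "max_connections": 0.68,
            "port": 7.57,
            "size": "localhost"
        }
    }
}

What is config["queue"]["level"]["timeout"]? "warning"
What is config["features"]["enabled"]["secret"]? "/var/log"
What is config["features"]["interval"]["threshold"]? 80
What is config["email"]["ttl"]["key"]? 5432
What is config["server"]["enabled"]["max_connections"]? False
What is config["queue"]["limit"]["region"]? 7.31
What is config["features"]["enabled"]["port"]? False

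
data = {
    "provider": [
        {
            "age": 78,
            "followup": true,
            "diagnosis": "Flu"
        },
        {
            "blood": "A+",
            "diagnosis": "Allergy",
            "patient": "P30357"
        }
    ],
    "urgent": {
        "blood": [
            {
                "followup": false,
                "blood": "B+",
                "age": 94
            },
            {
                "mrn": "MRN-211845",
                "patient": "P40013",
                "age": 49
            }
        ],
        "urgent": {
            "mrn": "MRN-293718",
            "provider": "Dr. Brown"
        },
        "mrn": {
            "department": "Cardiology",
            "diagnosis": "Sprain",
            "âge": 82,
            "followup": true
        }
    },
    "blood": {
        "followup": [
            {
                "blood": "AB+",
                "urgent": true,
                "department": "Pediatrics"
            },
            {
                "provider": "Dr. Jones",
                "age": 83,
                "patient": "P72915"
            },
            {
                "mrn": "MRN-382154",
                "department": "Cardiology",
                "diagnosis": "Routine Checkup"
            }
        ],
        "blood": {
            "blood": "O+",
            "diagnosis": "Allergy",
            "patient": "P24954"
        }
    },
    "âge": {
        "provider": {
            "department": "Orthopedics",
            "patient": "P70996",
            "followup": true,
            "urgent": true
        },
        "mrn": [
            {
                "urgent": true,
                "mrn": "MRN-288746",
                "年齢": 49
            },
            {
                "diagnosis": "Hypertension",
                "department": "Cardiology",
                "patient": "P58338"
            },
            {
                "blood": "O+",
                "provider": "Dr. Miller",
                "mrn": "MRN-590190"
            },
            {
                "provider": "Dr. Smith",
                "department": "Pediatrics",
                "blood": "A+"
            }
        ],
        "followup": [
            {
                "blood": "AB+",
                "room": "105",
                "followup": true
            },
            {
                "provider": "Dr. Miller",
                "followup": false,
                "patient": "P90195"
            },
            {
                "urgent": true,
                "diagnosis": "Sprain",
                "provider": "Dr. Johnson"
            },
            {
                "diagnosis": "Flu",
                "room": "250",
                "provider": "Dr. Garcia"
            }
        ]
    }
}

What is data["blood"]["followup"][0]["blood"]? "AB+"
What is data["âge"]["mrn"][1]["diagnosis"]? "Hypertension"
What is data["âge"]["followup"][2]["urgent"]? True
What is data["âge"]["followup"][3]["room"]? "250"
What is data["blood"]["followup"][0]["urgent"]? True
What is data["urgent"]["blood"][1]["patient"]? "P40013"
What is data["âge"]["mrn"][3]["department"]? "Pediatrics"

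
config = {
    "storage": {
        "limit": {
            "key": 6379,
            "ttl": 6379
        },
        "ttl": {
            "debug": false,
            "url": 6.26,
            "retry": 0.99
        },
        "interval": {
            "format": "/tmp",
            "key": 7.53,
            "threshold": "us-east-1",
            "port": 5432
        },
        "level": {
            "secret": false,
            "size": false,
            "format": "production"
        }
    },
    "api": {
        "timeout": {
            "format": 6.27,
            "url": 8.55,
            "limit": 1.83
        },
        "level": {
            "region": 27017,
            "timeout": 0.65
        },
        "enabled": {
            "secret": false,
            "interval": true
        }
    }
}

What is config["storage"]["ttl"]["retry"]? 0.99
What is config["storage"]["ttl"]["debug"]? False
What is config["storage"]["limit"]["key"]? 6379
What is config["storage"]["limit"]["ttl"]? 6379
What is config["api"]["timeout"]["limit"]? 1.83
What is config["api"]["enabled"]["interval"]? True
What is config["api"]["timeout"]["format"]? 6.27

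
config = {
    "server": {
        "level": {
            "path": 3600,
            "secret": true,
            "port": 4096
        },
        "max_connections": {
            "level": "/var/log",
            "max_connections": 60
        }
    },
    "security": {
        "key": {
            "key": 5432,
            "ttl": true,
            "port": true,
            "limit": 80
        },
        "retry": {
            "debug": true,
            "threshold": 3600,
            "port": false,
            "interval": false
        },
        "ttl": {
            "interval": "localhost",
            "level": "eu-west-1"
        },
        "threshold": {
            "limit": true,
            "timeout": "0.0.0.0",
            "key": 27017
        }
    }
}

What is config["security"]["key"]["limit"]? 80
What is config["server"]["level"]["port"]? 4096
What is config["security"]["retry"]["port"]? False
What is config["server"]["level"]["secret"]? True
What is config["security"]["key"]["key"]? 5432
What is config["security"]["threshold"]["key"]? 27017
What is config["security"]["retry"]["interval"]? False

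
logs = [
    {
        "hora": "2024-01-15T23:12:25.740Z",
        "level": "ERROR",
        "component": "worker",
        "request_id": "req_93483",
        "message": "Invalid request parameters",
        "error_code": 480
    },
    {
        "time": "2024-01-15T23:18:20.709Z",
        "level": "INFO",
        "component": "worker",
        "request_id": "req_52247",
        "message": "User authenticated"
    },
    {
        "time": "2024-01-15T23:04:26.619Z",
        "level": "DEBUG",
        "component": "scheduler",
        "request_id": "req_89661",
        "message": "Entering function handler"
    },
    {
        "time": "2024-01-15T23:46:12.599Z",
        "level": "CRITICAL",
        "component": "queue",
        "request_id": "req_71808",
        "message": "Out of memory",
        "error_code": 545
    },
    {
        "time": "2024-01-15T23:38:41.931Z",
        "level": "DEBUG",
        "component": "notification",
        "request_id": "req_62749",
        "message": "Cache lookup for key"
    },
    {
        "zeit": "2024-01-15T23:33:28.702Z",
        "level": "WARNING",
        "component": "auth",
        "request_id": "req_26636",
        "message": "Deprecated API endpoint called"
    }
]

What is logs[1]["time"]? "2024-01-15T23:18:20.709Z"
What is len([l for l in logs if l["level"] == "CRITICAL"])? 1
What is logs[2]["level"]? "DEBUG"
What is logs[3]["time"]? "2024-01-15T23:46:12.599Z"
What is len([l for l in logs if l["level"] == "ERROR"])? 1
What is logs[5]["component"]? "auth"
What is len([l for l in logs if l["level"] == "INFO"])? 1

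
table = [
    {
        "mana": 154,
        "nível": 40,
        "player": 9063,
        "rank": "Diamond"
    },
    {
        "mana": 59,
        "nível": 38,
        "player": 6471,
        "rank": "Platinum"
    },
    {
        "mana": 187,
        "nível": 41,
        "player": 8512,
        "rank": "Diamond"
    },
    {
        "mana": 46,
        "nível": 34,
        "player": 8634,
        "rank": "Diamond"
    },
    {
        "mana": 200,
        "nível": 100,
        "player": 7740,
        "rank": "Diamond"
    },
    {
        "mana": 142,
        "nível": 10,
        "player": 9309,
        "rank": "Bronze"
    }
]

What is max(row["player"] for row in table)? 9309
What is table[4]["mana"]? 200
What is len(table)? 6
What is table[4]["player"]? 7740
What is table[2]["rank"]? "Diamond"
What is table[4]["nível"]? 100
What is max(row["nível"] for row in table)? 100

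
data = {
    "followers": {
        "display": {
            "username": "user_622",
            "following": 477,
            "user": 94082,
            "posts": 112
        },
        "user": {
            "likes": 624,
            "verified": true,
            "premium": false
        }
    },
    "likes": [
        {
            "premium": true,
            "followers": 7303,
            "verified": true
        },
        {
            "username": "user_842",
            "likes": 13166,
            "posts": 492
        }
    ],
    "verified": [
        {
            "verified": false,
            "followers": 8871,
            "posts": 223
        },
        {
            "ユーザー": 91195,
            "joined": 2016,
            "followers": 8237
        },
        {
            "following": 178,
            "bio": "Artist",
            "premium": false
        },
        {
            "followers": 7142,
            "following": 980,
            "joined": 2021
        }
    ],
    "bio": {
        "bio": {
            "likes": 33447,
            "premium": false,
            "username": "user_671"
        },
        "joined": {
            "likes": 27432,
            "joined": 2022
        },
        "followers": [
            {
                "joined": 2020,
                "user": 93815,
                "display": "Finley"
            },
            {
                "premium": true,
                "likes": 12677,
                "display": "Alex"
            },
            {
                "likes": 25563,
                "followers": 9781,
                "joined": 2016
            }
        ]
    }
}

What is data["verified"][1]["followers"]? 8237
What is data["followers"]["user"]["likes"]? 624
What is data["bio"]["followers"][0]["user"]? 93815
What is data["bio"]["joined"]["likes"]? 27432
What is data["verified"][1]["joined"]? 2016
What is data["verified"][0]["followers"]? 8871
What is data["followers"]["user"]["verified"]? True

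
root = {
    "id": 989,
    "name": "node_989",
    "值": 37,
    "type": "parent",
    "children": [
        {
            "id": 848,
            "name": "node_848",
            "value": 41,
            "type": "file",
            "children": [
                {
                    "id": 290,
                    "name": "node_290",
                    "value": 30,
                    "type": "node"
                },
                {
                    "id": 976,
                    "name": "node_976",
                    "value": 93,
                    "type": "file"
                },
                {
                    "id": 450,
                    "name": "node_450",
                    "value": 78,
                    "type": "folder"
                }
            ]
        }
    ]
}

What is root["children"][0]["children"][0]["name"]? "node_290"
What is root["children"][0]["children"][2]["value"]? 78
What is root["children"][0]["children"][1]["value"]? 93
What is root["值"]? 37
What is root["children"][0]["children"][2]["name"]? "node_450"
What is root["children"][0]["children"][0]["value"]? 30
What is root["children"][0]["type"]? "file"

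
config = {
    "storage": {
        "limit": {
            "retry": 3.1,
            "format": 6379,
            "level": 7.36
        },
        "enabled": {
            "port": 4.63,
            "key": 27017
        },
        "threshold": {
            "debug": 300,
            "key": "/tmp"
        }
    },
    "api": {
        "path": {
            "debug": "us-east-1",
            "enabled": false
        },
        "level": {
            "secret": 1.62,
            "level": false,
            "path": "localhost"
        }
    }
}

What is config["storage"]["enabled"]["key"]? 27017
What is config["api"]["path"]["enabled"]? False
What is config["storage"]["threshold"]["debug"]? 300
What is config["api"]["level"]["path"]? "localhost"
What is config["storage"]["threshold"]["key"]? "/tmp"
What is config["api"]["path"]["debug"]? "us-east-1"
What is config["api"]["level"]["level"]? False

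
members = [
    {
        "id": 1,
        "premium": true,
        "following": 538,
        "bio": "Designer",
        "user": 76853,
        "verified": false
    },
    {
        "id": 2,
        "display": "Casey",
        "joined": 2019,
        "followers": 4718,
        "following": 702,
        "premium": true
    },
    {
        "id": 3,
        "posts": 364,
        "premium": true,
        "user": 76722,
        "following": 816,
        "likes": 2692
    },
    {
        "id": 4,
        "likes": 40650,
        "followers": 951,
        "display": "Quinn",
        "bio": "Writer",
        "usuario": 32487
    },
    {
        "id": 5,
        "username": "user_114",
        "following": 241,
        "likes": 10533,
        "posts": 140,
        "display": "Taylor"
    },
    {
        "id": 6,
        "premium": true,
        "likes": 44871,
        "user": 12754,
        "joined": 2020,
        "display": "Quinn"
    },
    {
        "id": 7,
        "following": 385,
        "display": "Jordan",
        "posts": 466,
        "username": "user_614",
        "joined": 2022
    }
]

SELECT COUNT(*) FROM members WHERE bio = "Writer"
1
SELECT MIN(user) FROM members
12754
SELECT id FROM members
[1, 2, 3, 4, 5, 6, 7]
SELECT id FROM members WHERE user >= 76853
[1]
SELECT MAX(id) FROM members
7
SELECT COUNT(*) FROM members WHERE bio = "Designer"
1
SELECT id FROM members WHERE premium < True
[]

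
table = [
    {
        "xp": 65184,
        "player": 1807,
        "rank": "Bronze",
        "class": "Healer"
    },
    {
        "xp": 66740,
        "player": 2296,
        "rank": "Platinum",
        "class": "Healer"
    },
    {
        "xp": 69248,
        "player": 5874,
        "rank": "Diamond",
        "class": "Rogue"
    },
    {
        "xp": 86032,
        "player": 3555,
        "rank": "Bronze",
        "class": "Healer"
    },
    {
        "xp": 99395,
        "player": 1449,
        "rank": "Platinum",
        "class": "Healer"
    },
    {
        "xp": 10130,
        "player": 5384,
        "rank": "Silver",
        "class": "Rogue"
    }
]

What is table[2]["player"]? 5874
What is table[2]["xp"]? 69248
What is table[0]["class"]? "Healer"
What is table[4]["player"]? 1449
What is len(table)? 6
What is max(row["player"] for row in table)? 5874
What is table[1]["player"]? 2296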